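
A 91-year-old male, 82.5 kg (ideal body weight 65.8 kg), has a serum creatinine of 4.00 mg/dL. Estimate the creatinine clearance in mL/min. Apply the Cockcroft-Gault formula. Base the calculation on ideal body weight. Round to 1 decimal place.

11.2 mL/min

CrCl = (140 − 91) × 65.8 / (72 × 4) = 3224.2 / 288.00 ≈ 11.2 mL/min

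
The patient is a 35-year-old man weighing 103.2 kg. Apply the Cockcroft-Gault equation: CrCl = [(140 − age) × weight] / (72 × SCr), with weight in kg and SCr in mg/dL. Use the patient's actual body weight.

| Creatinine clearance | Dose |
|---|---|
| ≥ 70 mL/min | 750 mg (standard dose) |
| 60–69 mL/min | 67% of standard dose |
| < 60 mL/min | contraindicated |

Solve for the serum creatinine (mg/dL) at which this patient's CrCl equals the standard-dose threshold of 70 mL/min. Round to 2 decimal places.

Standard dose requires CrCl ≥ 70 mL/min.
Set (140 − 35) × 103.2 / (72 × SCr) = 70
SCr = (140 − 35) × 103.2 / (72 × 70) = 2.150 mg/dL

2.15 mg/dL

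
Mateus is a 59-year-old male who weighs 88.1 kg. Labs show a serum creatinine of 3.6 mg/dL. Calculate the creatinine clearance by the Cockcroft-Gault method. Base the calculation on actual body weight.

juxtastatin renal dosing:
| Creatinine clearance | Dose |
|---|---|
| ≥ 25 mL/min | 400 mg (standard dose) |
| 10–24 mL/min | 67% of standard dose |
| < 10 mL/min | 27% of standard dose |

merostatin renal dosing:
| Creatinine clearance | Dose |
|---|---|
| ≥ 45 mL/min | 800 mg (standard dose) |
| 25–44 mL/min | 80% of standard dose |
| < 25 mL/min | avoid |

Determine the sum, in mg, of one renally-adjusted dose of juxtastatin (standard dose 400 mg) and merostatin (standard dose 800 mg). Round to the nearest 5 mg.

CrCl = (140 − 59) × 88.1 / (72 × 3.6) = 7136.1 / 259.20 ≈ 27.5 mL/min
CrCl ≈ 28 mL/min.
juxtastatin: ≥ 25 mL/min → 100% of 400 mg = 400 mg.
merostatin: 25–44 mL/min → 80% of 800 mg = 640 mg.
Total = 400 + 640 = 1040 mg.

1040 mg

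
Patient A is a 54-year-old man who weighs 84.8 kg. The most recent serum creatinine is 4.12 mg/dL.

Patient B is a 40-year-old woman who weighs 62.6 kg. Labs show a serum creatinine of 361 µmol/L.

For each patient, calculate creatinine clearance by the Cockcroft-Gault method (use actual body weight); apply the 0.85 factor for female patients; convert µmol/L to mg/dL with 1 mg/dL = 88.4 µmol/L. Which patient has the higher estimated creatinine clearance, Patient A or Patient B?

Patient A

Patient A: CrCl = (140 − 54) × 84.8 / (72 × 4.12) = 7292.8 / 296.64 ≈ 24.6 mL/min
Patient B: SCr = 361 / 88.4 = 4.084 mg/dL
Patient B: CrCl = (140 − 40) × 62.6 / (72 × 4.084) × 0.85 = 6260.0 / 294.05 × 0.85 ≈ 18.1 mL/min
24.6 vs 18.1 mL/min → Patient A is higher.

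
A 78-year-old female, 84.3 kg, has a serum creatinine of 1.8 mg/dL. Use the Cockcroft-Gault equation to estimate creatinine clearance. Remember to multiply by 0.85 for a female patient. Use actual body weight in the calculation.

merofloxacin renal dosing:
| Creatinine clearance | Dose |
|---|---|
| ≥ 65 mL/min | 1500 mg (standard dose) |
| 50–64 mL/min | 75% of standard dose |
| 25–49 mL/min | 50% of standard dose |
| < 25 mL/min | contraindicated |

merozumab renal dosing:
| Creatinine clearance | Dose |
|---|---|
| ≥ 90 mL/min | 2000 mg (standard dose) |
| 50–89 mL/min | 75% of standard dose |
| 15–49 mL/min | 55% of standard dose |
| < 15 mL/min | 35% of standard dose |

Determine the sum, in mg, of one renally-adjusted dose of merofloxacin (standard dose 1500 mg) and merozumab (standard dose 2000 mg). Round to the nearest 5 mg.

1850 mg

CrCl = (140 − 78) × 84.3 / (72 × 1.8) × 0.85 = 5226.6 / 129.60 × 0.85 ≈ 34.3 mL/min
CrCl ≈ 34 mL/min.
merofloxacin: 25–49 mL/min → 50% of 1500 mg = 750 mg.
merozumab: 15–49 mL/min → 55% of 2000 mg = 1100 mg.
Total = 750 + 1100 = 1850 mg.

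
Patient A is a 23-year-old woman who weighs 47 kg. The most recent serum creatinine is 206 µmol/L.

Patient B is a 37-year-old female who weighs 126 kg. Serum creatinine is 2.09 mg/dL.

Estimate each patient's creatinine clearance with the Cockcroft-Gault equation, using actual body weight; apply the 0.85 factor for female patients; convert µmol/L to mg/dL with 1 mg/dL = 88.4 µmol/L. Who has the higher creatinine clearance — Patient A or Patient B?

Patient B

Patient A: SCr = 206 / 88.4 = 2.33 mg/dL
Patient A: CrCl = (140 − 23) × 47 / (72 × 2.33) × 0.85 = 5499.0 / 167.76 × 0.85 ≈ 27.9 mL/min
Patient B: CrCl = (140 − 37) × 126 / (72 × 2.09) × 0.85 = 12978.0 / 150.48 × 0.85 ≈ 73.3 mL/min
27.9 vs 73.3 mL/min → Patient B is higher.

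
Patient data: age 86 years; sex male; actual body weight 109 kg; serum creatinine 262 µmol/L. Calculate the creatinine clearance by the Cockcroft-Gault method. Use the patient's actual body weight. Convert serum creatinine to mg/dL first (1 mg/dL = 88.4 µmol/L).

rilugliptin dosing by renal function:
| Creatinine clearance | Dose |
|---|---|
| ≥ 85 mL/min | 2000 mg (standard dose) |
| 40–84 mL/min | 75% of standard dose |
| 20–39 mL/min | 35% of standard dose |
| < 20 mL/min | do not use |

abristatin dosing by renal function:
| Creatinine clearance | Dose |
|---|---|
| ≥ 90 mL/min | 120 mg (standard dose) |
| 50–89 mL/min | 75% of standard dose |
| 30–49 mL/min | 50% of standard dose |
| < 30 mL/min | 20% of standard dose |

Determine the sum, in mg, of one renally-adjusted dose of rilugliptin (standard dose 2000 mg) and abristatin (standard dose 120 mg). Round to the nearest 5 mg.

SCr = 262 / 88.4 = 2.964 mg/dL
CrCl = (140 − 86) × 109 / (72 × 2.964) = 5886.0 / 213.41 ≈ 27.6 mL/min
CrCl ≈ 28 mL/min.
rilugliptin: 20–39 mL/min → 35% of 2000 mg = 700 mg.
abristatin: < 30 mL/min → 20% of 120 mg = 24 mg.
Total = 700 + 24 = 724 mg.

725 mg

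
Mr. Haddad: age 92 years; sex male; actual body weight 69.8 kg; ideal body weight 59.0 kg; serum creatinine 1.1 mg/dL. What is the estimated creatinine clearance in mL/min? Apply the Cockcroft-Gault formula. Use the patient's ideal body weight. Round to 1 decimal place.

35.8 mL/min

CrCl = (140 − 92) × 59 / (72 × 1.1) = 2832.0 / 79.20 ≈ 35.8 mL/min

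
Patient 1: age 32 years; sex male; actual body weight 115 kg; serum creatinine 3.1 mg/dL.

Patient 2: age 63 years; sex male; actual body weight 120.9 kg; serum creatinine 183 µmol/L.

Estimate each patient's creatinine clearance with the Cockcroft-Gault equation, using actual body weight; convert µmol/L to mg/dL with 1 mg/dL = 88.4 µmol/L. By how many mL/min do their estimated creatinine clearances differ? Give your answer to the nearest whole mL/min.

7 mL/min

Patient 1: CrCl = (140 − 32) × 115 / (72 × 3.1) = 12420.0 / 223.20 ≈ 55.6 mL/min
Patient 2: SCr = 183 / 88.4 = 2.07 mg/dL
Patient 2: CrCl = (140 − 63) × 120.9 / (72 × 2.07) = 9309.3 / 149.04 ≈ 62.5 mL/min
|55.6 − 62.5| = 6.9 mL/min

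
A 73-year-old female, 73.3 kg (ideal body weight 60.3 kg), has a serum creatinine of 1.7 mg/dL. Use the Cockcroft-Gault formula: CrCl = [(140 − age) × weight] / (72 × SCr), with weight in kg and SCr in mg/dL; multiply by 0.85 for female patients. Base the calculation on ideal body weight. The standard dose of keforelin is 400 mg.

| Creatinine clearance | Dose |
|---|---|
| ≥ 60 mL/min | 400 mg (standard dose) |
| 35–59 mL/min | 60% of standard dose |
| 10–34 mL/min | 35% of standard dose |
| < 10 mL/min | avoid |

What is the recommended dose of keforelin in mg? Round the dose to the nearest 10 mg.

CrCl = (140 − 73) × 60.3 / (72 × 1.7) × 0.85 = 4040.1 / 122.40 × 0.85 ≈ 28.1 mL/min
CrCl ≈ 28 mL/min → bracket 10–34 mL/min.
35% of 400 mg = 140 mg

140 mg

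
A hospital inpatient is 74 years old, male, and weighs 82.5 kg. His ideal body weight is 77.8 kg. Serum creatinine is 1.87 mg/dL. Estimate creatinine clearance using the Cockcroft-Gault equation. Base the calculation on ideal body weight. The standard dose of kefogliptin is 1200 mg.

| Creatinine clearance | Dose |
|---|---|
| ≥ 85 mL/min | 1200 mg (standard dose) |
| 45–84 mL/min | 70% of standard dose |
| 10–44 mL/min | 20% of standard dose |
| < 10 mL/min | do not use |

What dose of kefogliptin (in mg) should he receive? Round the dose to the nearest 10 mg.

240 mg

CrCl = (140 − 74) × 77.8 / (72 × 1.87) = 5134.8 / 134.64 ≈ 38.1 mL/min
CrCl ≈ 38 mL/min → bracket 10–44 mL/min.
20% of 1200 mg = 240 mg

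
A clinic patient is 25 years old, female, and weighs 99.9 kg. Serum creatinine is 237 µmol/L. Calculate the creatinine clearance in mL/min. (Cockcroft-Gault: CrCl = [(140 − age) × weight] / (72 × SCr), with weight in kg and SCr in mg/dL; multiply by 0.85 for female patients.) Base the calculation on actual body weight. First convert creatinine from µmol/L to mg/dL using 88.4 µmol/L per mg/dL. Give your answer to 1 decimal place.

50.6 mL/min

SCr = 237 / 88.4 = 2.681 mg/dL
CrCl = (140 − 25) × 99.9 / (72 × 2.681) × 0.85 = 11488.5 / 193.03 × 0.85 ≈ 50.6 mL/min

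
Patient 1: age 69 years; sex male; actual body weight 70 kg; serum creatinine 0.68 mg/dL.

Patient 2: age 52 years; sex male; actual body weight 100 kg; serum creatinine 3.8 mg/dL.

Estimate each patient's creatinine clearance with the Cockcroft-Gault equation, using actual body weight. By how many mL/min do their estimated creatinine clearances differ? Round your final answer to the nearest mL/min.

69 mL/min

Patient 1: CrCl = (140 − 69) × 70 / (72 × 0.68) = 4970.0 / 48.96 ≈ 101.5 mL/min
Patient 2: CrCl = (140 − 52) × 100 / (72 × 3.8) = 8800.0 / 273.60 ≈ 32.2 mL/min
|101.5 − 32.2| = 69.3 mL/min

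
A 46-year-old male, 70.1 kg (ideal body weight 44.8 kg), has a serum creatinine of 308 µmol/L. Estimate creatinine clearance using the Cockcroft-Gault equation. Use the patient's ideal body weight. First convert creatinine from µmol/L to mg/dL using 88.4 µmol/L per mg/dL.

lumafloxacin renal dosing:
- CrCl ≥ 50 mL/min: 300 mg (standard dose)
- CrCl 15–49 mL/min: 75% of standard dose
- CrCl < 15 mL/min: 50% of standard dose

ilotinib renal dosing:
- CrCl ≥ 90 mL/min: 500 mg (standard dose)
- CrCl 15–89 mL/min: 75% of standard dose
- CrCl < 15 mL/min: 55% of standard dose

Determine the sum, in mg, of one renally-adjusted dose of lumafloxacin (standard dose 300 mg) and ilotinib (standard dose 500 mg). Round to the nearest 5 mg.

SCr = 308 / 88.4 = 3.484 mg/dL
CrCl = (140 − 46) × 44.8 / (72 × 3.484) = 4211.2 / 250.85 ≈ 16.8 mL/min
CrCl ≈ 17 mL/min.
lumafloxacin: 15–49 mL/min → 75% of 300 mg = 225 mg.
ilotinib: 15–89 mL/min → 75% of 500 mg = 375 mg.
Total = 225 + 375 = 600 mg.

600 mg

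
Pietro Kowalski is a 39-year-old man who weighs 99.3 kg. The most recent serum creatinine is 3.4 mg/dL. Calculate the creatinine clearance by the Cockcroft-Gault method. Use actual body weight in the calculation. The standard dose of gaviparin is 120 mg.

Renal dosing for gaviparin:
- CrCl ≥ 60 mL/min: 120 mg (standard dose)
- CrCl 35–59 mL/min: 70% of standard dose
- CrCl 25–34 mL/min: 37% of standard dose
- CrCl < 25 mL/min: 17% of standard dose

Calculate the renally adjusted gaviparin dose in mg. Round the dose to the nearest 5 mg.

85 mg

CrCl = (140 − 39) × 99.3 / (72 × 3.4) = 10029.3 / 244.80 ≈ 41.0 mL/min
CrCl ≈ 41 mL/min → bracket 35–59 mL/min.
70% of 120 mg = 84 mg → 85 mg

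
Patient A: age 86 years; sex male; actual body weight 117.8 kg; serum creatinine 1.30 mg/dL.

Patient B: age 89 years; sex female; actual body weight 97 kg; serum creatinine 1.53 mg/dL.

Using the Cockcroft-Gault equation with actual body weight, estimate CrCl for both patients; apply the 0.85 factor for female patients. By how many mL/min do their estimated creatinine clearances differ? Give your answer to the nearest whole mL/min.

30 mL/min

Patient A: CrCl = (140 − 86) × 117.8 / (72 × 1.3) = 6361.2 / 93.60 ≈ 68.0 mL/min
Patient B: CrCl = (140 − 89) × 97 / (72 × 1.53) × 0.85 = 4947.0 / 110.16 × 0.85 ≈ 38.2 mL/min
|68.0 − 38.2| = 29.8 mL/min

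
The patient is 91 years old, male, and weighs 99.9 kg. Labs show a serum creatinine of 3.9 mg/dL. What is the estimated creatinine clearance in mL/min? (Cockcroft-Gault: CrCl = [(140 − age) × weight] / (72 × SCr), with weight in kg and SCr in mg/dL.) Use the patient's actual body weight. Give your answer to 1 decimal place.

CrCl = (140 − 91) × 99.9 / (72 × 3.9) = 4895.1 / 280.80 ≈ 17.4 mL/min

17.4 mL/min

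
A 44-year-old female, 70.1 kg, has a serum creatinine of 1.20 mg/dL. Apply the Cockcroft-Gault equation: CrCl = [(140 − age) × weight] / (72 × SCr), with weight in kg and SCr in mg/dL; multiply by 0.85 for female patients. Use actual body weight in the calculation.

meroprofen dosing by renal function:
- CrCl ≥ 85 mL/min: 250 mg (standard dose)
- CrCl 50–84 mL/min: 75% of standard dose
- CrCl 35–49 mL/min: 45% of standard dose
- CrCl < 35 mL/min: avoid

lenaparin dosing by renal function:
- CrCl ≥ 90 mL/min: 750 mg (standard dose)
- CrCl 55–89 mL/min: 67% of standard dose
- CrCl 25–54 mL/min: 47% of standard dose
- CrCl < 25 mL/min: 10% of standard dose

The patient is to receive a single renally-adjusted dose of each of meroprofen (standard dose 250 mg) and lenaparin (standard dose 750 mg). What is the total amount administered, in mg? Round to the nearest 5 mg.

CrCl = (140 − 44) × 70.1 / (72 × 1.2) × 0.85 = 6729.6 / 86.40 × 0.85 ≈ 66.2 mL/min
CrCl ≈ 66 mL/min.
meroprofen: 50–84 mL/min → 75% of 250 mg = 187.5 mg.
lenaparin: 55–89 mL/min → 67% of 750 mg = 502.5 mg.
Total = 187.5 + 502.5 = 690 mg.

690 mg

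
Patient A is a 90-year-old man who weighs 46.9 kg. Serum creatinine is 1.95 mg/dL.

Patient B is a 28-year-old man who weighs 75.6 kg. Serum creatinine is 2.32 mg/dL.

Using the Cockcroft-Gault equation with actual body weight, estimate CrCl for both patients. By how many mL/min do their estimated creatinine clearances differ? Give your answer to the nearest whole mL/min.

34 mL/min

Patient A: CrCl = (140 − 90) × 46.9 / (72 × 1.95) = 2345.0 / 140.40 ≈ 16.7 mL/min
Patient B: CrCl = (140 − 28) × 75.6 / (72 × 2.32) = 8467.2 / 167.04 ≈ 50.7 mL/min
|16.7 − 50.7| = 34.0 mL/min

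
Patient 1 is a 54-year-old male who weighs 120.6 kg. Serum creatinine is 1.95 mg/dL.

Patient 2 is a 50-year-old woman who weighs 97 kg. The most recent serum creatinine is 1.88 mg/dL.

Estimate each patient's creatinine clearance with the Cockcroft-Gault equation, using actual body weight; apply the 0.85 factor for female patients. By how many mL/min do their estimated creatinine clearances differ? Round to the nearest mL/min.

Patient 1: CrCl = (140 − 54) × 120.6 / (72 × 1.95) = 10371.6 / 140.40 ≈ 73.9 mL/min
Patient 2: CrCl = (140 − 50) × 97 / (72 × 1.88) × 0.85 = 8730.0 / 135.36 × 0.85 ≈ 54.8 mL/min
|73.9 − 54.8| = 19.1 mL/min

19 mL/min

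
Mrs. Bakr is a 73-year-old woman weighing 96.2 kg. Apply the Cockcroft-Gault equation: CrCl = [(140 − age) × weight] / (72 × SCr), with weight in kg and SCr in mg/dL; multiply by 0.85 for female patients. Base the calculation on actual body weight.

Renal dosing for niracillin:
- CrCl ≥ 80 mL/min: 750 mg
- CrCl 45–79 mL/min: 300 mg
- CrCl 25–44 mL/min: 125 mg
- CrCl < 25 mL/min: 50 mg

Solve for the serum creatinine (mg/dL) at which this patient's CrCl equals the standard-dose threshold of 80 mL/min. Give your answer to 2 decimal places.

Standard dose requires CrCl ≥ 80 mL/min.
Set (140 − 73) × 96.2 × 0.85 / (72 × SCr) = 80
SCr = (140 − 73) × 96.2 × 0.85 / (72 × 80) = 0.951 mg/dL

0.95 mg/dL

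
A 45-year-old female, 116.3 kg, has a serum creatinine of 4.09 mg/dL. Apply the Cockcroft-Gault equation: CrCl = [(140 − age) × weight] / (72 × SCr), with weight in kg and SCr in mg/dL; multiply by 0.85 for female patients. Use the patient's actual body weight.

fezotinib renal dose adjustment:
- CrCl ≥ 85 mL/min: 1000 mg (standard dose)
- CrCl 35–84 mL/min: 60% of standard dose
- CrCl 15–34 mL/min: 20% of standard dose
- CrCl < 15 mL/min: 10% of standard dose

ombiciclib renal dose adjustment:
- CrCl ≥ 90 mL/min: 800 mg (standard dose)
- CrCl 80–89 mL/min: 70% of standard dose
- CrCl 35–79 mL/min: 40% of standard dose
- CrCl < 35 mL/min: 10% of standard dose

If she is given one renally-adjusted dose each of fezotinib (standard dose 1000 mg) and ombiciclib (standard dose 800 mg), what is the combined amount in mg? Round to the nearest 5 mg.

CrCl = (140 − 45) × 116.3 / (72 × 4.09) × 0.85 = 11048.5 / 294.48 × 0.85 ≈ 31.9 mL/min
CrCl ≈ 32 mL/min.
fezotinib: 15–34 mL/min → 20% of 1000 mg = 200 mg.
ombiciclib: < 35 mL/min → 10% of 800 mg = 80 mg.
Total = 200 + 80 = 280 mg.

280 mg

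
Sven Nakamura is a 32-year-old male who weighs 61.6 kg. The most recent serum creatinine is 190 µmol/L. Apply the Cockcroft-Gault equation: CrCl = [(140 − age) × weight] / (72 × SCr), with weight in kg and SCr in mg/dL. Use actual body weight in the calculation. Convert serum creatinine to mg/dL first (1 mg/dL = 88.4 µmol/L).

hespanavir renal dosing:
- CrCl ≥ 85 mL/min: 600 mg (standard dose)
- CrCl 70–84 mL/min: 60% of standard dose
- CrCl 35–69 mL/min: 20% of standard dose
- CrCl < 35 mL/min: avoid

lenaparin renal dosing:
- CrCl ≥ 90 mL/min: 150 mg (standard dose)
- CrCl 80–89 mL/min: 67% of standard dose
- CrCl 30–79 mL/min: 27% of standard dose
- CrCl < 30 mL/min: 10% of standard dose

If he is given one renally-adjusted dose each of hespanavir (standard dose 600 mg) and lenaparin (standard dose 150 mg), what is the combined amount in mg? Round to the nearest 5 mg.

SCr = 190 / 88.4 = 2.149 mg/dL
CrCl = (140 − 32) × 61.6 / (72 × 2.149) = 6652.8 / 154.73 ≈ 43.0 mL/min
CrCl ≈ 43 mL/min.
hespanavir: 35–69 mL/min → 20% of 600 mg = 120 mg.
lenaparin: 30–79 mL/min → 27% of 150 mg = 40.5 mg.
Total = 120 + 40.5 = 160.5 mg.

160 mg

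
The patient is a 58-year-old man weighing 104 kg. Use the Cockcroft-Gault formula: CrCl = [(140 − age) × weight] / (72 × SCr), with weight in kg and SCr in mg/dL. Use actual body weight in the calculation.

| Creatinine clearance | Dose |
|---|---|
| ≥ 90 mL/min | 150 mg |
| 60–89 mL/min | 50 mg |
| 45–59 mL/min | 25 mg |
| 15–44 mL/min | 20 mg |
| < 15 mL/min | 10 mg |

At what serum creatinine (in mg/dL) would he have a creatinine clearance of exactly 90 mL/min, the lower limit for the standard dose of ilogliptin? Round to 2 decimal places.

Standard dose requires CrCl ≥ 90 mL/min.
Set (140 − 58) × 104 / (72 × SCr) = 90
SCr = (140 − 58) × 104 / (72 × 90) = 1.316 mg/dL

1.32 mg/dL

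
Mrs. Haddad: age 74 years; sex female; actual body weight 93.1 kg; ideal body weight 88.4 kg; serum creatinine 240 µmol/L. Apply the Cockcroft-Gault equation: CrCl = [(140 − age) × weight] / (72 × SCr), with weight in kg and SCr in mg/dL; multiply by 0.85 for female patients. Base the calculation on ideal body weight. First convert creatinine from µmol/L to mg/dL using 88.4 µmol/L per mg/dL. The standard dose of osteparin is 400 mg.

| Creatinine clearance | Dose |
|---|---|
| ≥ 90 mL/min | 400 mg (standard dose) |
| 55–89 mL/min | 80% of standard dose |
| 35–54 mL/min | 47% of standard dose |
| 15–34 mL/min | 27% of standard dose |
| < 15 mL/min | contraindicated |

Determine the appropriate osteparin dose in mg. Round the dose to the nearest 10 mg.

110 mg

SCr = 240 / 88.4 = 2.715 mg/dL
CrCl = (140 − 74) × 88.4 / (72 × 2.715) × 0.85 = 5834.4 / 195.48 × 0.85 ≈ 25.4 mL/min
CrCl ≈ 25 mL/min → bracket 15–34 mL/min.
27% of 400 mg = 108 mg → 110 mg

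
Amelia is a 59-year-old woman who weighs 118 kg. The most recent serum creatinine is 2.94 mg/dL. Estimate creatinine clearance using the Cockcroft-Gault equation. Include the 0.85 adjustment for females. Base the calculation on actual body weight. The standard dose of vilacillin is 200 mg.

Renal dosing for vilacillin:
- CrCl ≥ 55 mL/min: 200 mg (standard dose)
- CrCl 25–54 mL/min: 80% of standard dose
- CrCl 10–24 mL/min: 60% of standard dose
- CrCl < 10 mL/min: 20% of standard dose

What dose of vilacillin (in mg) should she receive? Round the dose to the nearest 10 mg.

160 mg

CrCl = (140 − 59) × 118 / (72 × 2.94) × 0.85 = 9558.0 / 211.68 × 0.85 ≈ 38.4 mL/min
CrCl ≈ 38 mL/min → bracket 25–54 mL/min.
80% of 200 mg = 160 mg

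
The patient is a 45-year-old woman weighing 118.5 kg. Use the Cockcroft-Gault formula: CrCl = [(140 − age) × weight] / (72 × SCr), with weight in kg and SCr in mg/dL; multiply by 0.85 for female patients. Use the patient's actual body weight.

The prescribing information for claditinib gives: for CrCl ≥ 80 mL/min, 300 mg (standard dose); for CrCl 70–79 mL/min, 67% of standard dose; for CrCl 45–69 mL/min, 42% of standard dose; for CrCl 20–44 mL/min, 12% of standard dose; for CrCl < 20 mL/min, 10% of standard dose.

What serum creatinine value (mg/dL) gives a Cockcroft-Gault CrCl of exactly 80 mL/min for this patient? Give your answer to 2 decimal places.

1.66 mg/dL

Standard dose requires CrCl ≥ 80 mL/min.
Set (140 − 45) × 118.5 × 0.85 / (72 × SCr) = 80
SCr = (140 − 45) × 118.5 × 0.85 / (72 × 80) = 1.661 mg/dL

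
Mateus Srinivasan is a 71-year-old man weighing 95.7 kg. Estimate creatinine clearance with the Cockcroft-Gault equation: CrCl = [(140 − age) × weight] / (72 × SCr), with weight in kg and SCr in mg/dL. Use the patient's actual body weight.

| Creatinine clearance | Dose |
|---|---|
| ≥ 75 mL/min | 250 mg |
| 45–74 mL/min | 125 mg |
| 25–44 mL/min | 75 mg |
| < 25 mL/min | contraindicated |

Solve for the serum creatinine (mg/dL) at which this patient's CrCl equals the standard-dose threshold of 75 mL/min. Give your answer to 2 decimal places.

1.22 mg/dL

Standard dose requires CrCl ≥ 75 mL/min.
Set (140 − 71) × 95.7 / (72 × SCr) = 75
SCr = (140 − 71) × 95.7 / (72 × 75) = 1.223 mg/dL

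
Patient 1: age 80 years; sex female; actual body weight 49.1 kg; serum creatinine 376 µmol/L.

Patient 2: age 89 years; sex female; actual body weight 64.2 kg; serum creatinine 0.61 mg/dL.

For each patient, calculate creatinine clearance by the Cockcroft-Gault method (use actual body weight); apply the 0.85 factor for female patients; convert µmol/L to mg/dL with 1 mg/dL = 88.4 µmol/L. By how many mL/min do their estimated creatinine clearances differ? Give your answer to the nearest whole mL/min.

Patient 1: SCr = 376 / 88.4 = 4.253 mg/dL
Patient 1: CrCl = (140 − 80) × 49.1 / (72 × 4.253) × 0.85 = 2946.0 / 306.22 × 0.85 ≈ 8.2 mL/min
Patient 2: CrCl = (140 − 89) × 64.2 / (72 × 0.61) × 0.85 = 3274.2 / 43.92 × 0.85 ≈ 63.4 mL/min
|8.2 − 63.4| = 55.2 mL/min

55 mL/min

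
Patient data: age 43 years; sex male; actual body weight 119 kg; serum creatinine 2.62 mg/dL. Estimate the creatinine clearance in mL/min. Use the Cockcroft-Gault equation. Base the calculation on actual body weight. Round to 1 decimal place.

CrCl = (140 − 43) × 119 / (72 × 2.62) = 11543.0 / 188.64 ≈ 61.2 mL/min

61.2 mL/min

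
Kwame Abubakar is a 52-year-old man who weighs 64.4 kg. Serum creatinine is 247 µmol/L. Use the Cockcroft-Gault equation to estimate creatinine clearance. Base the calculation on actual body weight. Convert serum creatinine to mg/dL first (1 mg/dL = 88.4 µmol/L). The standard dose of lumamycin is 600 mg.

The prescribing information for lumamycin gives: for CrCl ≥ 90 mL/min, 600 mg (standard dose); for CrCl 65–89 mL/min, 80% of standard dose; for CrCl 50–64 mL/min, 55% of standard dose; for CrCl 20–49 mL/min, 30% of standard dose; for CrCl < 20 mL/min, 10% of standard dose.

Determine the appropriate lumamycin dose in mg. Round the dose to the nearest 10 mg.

SCr = 247 / 88.4 = 2.794 mg/dL
CrCl = (140 − 52) × 64.4 / (72 × 2.794) = 5667.2 / 201.17 ≈ 28.2 mL/min
CrCl ≈ 28 mL/min → bracket 20–49 mL/min.
30% of 600 mg = 180 mg

180 mg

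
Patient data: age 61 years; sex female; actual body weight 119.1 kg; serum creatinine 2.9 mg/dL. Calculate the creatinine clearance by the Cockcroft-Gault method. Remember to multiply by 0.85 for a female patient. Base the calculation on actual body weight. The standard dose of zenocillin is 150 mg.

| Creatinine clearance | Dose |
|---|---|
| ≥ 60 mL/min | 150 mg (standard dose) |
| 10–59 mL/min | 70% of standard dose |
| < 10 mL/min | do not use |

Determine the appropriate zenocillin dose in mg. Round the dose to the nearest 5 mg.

105 mg

CrCl = (140 − 61) × 119.1 / (72 × 2.9) × 0.85 = 9408.9 / 208.80 × 0.85 ≈ 38.3 mL/min
CrCl ≈ 38 mL/min → bracket 10–59 mL/min.
70% of 150 mg = 105 mg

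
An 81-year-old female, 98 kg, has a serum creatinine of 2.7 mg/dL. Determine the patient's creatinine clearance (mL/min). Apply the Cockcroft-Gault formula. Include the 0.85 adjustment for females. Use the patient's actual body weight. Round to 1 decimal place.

CrCl = (140 − 81) × 98 / (72 × 2.7) × 0.85 = 5782.0 / 194.40 × 0.85 ≈ 25.3 mL/min

25.3 mL/min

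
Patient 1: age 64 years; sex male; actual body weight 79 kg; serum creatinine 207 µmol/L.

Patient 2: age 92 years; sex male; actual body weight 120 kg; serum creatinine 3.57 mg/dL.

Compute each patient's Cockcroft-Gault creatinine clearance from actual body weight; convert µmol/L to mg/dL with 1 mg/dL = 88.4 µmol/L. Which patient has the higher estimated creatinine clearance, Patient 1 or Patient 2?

Patient 1

Patient 1: SCr = 207 / 88.4 = 2.342 mg/dL
Patient 1: CrCl = (140 − 64) × 79 / (72 × 2.342) = 6004.0 / 168.62 ≈ 35.6 mL/min
Patient 2: CrCl = (140 − 92) × 120 / (72 × 3.57) = 5760.0 / 257.04 ≈ 22.4 mL/min
35.6 vs 22.4 mL/min → Patient 1 is higher.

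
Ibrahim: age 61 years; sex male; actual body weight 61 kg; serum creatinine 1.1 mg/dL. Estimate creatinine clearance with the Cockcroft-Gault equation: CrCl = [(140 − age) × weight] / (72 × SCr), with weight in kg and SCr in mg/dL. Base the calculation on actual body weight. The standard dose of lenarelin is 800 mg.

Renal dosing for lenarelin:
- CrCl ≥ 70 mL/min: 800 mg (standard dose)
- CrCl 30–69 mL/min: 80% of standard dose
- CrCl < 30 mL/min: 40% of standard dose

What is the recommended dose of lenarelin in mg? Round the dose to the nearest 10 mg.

CrCl = (140 − 61) × 61 / (72 × 1.1) = 4819.0 / 79.20 ≈ 60.8 mL/min
CrCl ≈ 61 mL/min → bracket 30–69 mL/min.
80% of 800 mg = 640 mg

640 mg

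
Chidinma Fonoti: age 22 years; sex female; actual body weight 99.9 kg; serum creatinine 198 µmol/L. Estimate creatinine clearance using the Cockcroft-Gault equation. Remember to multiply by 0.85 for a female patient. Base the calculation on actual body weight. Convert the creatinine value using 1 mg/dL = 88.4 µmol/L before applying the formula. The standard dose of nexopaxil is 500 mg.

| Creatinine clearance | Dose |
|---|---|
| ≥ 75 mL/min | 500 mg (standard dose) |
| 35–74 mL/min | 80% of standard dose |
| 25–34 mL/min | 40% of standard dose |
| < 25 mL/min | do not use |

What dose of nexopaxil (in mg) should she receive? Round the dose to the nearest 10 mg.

SCr = 198 / 88.4 = 2.24 mg/dL
CrCl = (140 − 22) × 99.9 / (72 × 2.24) × 0.85 = 11788.2 / 161.28 × 0.85 ≈ 62.1 mL/min
CrCl ≈ 62 mL/min → bracket 35–74 mL/min.
80% of 500 mg = 400 mg

400 mg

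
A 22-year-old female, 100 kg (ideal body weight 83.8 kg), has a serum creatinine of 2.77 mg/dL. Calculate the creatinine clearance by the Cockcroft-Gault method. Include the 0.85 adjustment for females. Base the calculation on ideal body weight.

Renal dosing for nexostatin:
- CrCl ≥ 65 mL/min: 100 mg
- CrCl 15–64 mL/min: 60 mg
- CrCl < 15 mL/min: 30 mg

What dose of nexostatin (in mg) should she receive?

CrCl = (140 − 22) × 83.8 / (72 × 2.77) × 0.85 = 9888.4 / 199.44 × 0.85 ≈ 42.1 mL/min
CrCl ≈ 42 mL/min → bracket 15–64 mL/min.
Dose for this bracket: 60 mg.

60 mg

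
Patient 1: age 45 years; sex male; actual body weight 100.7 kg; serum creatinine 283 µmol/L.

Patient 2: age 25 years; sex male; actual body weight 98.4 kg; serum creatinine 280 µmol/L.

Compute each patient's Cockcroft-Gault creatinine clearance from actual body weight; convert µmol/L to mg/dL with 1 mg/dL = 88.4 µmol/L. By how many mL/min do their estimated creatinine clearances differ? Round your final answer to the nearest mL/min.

Patient 1: SCr = 283 / 88.4 = 3.201 mg/dL
Patient 1: CrCl = (140 − 45) × 100.7 / (72 × 3.201) = 9566.5 / 230.47 ≈ 41.5 mL/min
Patient 2: SCr = 280 / 88.4 = 3.167 mg/dL
Patient 2: CrCl = (140 − 25) × 98.4 / (72 × 3.167) = 11316.0 / 228.02 ≈ 49.6 mL/min
|41.5 − 49.6| = 8.1 mL/min

8 mL/min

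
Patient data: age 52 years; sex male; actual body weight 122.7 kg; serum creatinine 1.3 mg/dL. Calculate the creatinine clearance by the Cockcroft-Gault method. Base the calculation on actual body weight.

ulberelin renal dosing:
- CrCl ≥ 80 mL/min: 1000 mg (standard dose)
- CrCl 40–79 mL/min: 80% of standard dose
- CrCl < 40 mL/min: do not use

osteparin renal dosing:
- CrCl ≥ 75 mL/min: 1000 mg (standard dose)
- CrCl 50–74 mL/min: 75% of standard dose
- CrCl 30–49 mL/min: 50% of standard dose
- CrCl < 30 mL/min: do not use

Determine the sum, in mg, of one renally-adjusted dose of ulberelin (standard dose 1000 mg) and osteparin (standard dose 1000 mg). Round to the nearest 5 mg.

2000 mg

CrCl = (140 − 52) × 122.7 / (72 × 1.3) = 10797.6 / 93.60 ≈ 115.4 mL/min
CrCl ≈ 115 mL/min.
ulberelin: ≥ 80 mL/min → 100% of 1000 mg = 1000 mg.
osteparin: ≥ 75 mL/min → 100% of 1000 mg = 1000 mg.
Total = 1000 + 1000 = 2000 mg.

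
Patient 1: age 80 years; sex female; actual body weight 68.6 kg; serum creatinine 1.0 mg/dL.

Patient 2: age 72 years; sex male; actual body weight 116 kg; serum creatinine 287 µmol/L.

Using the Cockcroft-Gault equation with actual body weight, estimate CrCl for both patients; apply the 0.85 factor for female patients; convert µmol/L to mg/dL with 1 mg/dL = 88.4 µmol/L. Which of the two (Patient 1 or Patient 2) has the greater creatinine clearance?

Patient 1: CrCl = (140 − 80) × 68.6 / (72 × 1) × 0.85 = 4116.0 / 72.00 × 0.85 ≈ 48.6 mL/min
Patient 2: SCr = 287 / 88.4 = 3.247 mg/dL
Patient 2: CrCl = (140 − 72) × 116 / (72 × 3.247) = 7888.0 / 233.78 ≈ 33.7 mL/min
48.6 vs 33.7 mL/min → Patient 1 is higher.

Patient 1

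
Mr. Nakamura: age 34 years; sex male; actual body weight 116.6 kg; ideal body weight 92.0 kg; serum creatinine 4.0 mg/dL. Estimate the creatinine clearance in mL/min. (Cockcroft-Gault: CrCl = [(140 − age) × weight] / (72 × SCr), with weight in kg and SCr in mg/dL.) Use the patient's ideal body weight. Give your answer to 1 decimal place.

CrCl = (140 − 34) × 92 / (72 × 4) = 9752.0 / 288.00 ≈ 33.9 mL/min

33.9 mL/min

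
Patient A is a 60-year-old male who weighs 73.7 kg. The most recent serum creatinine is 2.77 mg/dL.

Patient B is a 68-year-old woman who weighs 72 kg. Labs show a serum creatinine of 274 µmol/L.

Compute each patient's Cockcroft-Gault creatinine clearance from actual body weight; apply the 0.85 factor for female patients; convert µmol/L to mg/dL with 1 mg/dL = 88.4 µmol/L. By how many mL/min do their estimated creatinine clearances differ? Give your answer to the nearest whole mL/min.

Patient A: CrCl = (140 − 60) × 73.7 / (72 × 2.77) = 5896.0 / 199.44 ≈ 29.6 mL/min
Patient B: SCr = 274 / 88.4 = 3.1 mg/dL
Patient B: CrCl = (140 − 68) × 72 / (72 × 3.1) × 0.85 = 5184.0 / 223.20 × 0.85 ≈ 19.7 mL/min
|29.6 − 19.7| = 9.9 mL/min

10 mL/min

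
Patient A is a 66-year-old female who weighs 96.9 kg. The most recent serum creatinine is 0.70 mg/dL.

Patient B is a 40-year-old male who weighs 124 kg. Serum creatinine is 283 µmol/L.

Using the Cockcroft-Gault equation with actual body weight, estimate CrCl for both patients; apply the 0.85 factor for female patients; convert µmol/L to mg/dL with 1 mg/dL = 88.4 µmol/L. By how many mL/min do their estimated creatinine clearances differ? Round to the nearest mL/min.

Patient A: CrCl = (140 − 66) × 96.9 / (72 × 0.7) × 0.85 = 7170.6 / 50.40 × 0.85 ≈ 120.9 mL/min
Patient B: SCr = 283 / 88.4 = 3.201 mg/dL
Patient B: CrCl = (140 − 40) × 124 / (72 × 3.201) = 12400.0 / 230.47 ≈ 53.8 mL/min
|120.9 − 53.8| = 67.1 mL/min

67 mL/min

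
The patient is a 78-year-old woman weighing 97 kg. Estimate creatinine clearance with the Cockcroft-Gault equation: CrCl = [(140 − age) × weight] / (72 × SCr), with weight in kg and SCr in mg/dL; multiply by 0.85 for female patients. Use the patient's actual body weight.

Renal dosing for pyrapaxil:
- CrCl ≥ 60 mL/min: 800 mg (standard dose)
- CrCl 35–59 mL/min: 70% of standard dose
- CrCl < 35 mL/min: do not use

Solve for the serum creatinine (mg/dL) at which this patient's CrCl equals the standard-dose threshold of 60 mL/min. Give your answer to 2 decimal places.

1.18 mg/dL

Standard dose requires CrCl ≥ 60 mL/min.
Set (140 − 78) × 97 × 0.85 / (72 × SCr) = 60
SCr = (140 − 78) × 97 × 0.85 / (72 × 60) = 1.183 mg/dL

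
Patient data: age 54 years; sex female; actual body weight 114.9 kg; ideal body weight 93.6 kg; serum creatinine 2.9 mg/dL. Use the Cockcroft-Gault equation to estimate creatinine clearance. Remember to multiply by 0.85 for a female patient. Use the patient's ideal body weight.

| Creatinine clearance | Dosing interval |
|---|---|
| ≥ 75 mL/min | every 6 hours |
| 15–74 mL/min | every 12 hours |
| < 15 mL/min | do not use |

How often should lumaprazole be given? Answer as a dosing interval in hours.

every 12 hours

CrCl = (140 − 54) × 93.6 / (72 × 2.9) × 0.85 = 8049.6 / 208.80 × 0.85 ≈ 32.8 mL/min
CrCl ≈ 33 mL/min → bracket 15–74 mL/min → every 12 hours.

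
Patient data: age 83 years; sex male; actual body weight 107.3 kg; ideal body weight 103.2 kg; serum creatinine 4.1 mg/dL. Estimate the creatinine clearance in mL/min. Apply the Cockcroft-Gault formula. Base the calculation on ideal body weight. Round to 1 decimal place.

19.9 mL/min

CrCl = (140 − 83) × 103.2 / (72 × 4.1) = 5882.4 / 295.20 ≈ 19.9 mL/min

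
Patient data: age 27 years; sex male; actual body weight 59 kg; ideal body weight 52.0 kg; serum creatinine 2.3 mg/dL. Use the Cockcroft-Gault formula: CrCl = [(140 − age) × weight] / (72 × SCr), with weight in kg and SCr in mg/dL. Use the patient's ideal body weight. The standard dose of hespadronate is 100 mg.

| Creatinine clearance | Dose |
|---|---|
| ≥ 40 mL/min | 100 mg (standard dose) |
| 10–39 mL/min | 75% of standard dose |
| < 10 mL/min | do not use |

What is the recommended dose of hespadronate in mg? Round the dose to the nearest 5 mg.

75 mg

CrCl = (140 − 27) × 52 / (72 × 2.3) = 5876.0 / 165.60 ≈ 35.5 mL/min
CrCl ≈ 35 mL/min → bracket 10–39 mL/min.
75% of 100 mg = 75 mg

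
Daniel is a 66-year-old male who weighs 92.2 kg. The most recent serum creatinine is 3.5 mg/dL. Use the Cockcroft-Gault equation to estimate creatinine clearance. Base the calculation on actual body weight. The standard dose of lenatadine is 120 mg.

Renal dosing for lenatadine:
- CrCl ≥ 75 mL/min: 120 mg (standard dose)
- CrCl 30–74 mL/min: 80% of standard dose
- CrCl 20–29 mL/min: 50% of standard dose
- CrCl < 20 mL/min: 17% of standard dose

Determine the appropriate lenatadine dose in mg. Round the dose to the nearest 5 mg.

CrCl = (140 − 66) × 92.2 / (72 × 3.5) = 6822.8 / 252.00 ≈ 27.1 mL/min
CrCl ≈ 27 mL/min → bracket 20–29 mL/min.
50% of 120 mg = 60 mg

60 mg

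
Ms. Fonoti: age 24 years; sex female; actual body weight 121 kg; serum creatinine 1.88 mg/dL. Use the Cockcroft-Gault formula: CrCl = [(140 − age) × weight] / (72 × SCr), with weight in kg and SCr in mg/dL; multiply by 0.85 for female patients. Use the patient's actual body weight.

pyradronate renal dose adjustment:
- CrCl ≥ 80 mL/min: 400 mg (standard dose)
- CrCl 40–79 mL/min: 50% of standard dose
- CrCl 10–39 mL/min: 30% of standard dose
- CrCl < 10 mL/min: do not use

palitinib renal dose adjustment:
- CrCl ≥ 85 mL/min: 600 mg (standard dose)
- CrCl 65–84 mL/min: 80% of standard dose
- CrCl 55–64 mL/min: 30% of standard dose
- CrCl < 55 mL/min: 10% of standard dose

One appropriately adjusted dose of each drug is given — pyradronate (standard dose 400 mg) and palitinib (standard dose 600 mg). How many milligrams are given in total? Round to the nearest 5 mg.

CrCl = (140 − 24) × 121 / (72 × 1.88) × 0.85 = 14036.0 / 135.36 × 0.85 ≈ 88.1 mL/min
CrCl ≈ 88 mL/min.
pyradronate: ≥ 80 mL/min → 100% of 400 mg = 400 mg.
palitinib: ≥ 85 mL/min → 100% of 600 mg = 600 mg.
Total = 400 + 600 = 1000 mg.

1000 mg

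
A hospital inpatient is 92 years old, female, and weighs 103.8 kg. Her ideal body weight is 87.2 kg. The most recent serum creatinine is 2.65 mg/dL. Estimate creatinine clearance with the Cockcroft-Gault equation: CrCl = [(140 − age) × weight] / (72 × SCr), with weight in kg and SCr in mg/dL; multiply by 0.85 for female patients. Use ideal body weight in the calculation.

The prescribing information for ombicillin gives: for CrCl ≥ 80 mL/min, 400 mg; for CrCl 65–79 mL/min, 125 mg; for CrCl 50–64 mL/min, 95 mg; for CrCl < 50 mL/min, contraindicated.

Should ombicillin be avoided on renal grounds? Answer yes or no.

CrCl = (140 − 92) × 87.2 / (72 × 2.65) × 0.85 = 4185.6 / 190.80 × 0.85 ≈ 18.6 mL/min
CrCl ≈ 19 mL/min, which is < 50 mL/min.

yes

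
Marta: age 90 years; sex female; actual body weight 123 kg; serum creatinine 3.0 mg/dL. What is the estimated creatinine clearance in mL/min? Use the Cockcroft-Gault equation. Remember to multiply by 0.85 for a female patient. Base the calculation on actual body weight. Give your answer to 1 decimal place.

24.2 mL/min

CrCl = (140 − 90) × 123 / (72 × 3) × 0.85 = 6150.0 / 216.00 × 0.85 ≈ 24.2 mL/min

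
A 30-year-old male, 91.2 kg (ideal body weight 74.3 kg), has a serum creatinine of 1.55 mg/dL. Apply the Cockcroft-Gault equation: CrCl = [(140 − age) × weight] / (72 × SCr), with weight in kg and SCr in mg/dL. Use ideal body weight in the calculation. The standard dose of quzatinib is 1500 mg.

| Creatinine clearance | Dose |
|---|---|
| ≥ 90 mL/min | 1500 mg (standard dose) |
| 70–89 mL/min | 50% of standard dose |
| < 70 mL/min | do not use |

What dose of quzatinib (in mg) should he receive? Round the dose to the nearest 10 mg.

CrCl = (140 − 30) × 74.3 / (72 × 1.55) = 8173.0 / 111.60 ≈ 73.2 mL/min
CrCl ≈ 73 mL/min → bracket 70–89 mL/min.
50% of 1500 mg = 750 mg

750 mg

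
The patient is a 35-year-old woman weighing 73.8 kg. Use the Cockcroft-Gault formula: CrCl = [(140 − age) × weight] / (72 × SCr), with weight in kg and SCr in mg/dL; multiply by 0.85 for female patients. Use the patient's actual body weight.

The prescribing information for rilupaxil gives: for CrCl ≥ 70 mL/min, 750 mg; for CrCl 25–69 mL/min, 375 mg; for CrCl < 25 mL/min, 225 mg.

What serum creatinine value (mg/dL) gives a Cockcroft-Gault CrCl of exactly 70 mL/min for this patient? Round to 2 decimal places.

Standard dose requires CrCl ≥ 70 mL/min.
Set (140 − 35) × 73.8 × 0.85 / (72 × SCr) = 70
SCr = (140 − 35) × 73.8 × 0.85 / (72 × 70) = 1.307 mg/dL

1.31 mg/dL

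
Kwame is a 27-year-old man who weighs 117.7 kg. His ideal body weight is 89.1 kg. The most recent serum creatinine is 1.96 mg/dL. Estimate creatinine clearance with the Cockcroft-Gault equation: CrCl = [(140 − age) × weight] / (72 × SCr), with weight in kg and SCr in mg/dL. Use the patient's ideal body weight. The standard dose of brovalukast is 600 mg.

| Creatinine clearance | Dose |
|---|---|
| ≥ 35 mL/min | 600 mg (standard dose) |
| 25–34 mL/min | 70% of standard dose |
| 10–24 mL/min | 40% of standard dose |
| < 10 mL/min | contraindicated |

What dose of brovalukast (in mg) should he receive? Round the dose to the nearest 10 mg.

600 mg

CrCl = (140 − 27) × 89.1 / (72 × 1.96) = 10068.3 / 141.12 ≈ 71.3 mL/min
CrCl ≈ 71 mL/min → bracket ≥ 35 mL/min.
100% of 600 mg = 600 mg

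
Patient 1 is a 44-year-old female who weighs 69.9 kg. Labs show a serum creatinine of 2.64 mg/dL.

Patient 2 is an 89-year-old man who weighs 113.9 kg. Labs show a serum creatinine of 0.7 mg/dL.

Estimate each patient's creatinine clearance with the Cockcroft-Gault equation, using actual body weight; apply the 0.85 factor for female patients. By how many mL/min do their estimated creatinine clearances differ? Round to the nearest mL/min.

85 mL/min

Patient 1: CrCl = (140 − 44) × 69.9 / (72 × 2.64) × 0.85 = 6710.4 / 190.08 × 0.85 ≈ 30.0 mL/min
Patient 2: CrCl = (140 − 89) × 113.9 / (72 × 0.7) = 5808.9 / 50.40 ≈ 115.3 mL/min
|30.0 − 115.3| = 85.3 mL/min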